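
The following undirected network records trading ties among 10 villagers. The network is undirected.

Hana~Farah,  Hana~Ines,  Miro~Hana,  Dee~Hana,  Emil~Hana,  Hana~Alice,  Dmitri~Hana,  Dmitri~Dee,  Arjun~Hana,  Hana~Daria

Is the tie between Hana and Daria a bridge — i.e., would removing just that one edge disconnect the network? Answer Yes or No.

Without the Hana–Daria edge there is no alternate route between Hana and Daria, so the network disconnects. It is a bridge.

Yes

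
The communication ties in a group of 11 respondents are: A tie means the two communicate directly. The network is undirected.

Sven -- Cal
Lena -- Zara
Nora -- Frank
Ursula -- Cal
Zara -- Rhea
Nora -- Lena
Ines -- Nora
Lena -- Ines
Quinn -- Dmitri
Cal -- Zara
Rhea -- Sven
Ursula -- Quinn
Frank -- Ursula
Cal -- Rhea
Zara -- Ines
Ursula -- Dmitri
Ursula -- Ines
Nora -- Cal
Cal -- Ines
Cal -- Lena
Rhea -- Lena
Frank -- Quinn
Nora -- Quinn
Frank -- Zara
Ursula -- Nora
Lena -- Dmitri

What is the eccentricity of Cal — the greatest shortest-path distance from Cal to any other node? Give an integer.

Distances from Cal: Dmitri:2, Frank:2, Ines:1, Lena:1, Nora:1, Quinn:2, Rhea:1, Sven:1, Ursula:1, Zara:1.
The largest is 2 (to Frank, Quinn, and Dmitri), so the eccentricity of Cal is 2.

2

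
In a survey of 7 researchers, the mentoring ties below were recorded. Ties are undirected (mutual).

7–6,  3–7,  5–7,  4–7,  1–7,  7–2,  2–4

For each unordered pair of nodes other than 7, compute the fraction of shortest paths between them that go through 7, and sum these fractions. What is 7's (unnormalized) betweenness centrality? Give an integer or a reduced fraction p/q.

Pairs whose geodesics pass through 7 — 2–5: 1; 2–6: 1; 2–3: 1; 2–1: 1; 4–5: 1; 4–6: 1; 4–3: 1; 4–1: 1; 5–6: 1; 5–3: 1; 5–1: 1; 6–3: 1; 6–1: 1; 3–1: 1.
All other pairs contribute 0.
Summing the contributions gives betweenness(7) = 14.

14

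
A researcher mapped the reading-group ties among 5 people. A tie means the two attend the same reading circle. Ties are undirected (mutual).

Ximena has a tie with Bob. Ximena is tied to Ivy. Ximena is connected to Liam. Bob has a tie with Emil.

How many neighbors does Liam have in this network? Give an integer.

Liam is directly tied to Ximena. That is 1 neighbor, so the degree of Liam is 1.

1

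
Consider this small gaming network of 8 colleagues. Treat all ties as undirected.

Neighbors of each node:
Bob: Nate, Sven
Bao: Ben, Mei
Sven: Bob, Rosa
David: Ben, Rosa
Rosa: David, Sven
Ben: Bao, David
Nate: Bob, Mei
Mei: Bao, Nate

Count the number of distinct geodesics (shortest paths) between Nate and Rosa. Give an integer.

1

The shortest distance is 3, and the only length-3 path is Nate–Bob–Sven–Rosa. So there is exactly 1 shortest path.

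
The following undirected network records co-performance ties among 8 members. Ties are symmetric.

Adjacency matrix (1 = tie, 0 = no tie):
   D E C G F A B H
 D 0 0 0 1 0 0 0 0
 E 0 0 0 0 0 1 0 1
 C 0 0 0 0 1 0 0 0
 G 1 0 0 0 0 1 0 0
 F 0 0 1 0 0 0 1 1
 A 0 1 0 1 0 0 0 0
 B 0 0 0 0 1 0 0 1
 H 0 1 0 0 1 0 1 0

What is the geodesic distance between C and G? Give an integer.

5

One shortest route is C – F – H – E – A – G, which uses 5 edges, and at distance 4 from C we only reach {A}, which does not include G. So d(C,G) = 5.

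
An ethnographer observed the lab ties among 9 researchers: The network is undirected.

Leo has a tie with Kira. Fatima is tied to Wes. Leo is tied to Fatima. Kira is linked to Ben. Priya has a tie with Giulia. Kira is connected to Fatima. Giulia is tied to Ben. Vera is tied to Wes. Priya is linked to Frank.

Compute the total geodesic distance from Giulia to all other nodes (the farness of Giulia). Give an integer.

21

Distances from Giulia: Ben:1, Fatima:3, Frank:2, Kira:2, Leo:3, Priya:1, Vera:5, Wes:4.
Sum = 1 + 3 + 2 + 2 + 3 + 1 + 5 + 4 = 21.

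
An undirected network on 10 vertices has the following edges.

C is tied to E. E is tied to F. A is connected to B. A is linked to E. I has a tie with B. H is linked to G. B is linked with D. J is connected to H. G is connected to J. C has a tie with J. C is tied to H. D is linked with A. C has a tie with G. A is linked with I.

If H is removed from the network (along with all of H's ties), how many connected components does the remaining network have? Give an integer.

H's neighbors (C, G, and J) remain reachable from one another through other ties, so the rest of the network stays in one piece.

1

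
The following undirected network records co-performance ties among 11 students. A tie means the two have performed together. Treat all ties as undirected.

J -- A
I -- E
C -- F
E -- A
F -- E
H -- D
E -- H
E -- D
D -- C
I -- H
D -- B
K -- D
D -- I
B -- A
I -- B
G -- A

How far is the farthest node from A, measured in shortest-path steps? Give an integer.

3

Distances from A: B:1, C:3, D:2, E:1, F:2, G:1, H:2, I:2, J:1, K:3.
The largest is 3 (to K and C), so the eccentricity of A is 3.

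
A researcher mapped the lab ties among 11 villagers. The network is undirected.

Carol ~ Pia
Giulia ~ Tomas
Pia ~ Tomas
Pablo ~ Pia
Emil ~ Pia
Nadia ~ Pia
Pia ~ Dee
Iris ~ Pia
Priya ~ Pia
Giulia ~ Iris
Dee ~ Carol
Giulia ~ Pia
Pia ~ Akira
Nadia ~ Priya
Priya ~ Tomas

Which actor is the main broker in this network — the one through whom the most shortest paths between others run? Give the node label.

Pia

Unnormalized betweenness of each node: Akira:0, Carol:0, Dee:0, Emil:0, Giulia:1/2, Iris:0, Nadia:0, Pablo:0, Pia:77/2, Priya:1/2, Tomas:1/2.
Pia has the largest value, 77/2, making it the main broker — the node through which the most shortest paths run.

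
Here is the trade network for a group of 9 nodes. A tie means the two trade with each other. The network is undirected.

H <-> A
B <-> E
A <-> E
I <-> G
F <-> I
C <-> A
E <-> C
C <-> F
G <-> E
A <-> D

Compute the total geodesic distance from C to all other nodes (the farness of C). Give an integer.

13

Distances from C: A:1, B:2, D:2, E:1, F:1, G:2, H:2, I:2.
Sum = 1 + 2 + 2 + 1 + 1 + 2 + 2 + 2 = 13.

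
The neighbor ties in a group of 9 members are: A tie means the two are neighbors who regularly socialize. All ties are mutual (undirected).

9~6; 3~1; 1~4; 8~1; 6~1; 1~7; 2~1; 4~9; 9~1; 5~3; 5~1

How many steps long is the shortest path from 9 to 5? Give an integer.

2

One shortest route is 9 – 1 – 5, which uses 2 edges, and 9 and 5 are not directly tied, so nothing shorter exists. So d(9,5) = 2.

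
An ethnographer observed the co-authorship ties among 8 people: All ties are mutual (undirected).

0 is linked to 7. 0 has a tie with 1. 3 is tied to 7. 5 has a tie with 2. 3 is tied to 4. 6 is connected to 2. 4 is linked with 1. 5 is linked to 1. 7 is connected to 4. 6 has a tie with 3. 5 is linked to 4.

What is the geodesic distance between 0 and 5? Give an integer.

One shortest route is 0 – 1 – 5, which uses 2 edges, and 0 and 5 are not directly tied, so nothing shorter exists. So d(0,5) = 2.

2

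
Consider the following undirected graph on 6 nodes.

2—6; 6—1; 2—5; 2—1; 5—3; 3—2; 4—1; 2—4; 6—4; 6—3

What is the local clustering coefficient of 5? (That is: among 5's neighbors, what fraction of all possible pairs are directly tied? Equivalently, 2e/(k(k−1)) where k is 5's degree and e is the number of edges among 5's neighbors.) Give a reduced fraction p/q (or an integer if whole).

5's neighbors: 2 and 3 (k = 2).
Possible neighbor pairs: C(2,2) = 1. Edges among them: 2–3 → e = 1.
Clustering(5) = 1/1.

1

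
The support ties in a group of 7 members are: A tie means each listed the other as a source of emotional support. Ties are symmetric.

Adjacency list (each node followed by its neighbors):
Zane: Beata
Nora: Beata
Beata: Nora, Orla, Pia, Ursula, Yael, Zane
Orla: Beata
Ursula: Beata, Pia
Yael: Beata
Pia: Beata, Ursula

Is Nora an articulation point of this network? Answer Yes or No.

Even without Nora, every remaining node can still reach every other (the residual graph is connected), so Nora is not a cut vertex.

No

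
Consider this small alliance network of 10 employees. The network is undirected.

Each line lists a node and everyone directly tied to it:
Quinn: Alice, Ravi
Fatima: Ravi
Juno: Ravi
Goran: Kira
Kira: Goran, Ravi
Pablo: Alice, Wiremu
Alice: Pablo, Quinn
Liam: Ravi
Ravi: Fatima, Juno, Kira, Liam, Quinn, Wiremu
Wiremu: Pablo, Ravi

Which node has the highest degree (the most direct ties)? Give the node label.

Degrees — Alice:2, Fatima:1, Goran:1, Juno:1, Kira:2, Liam:1, Pablo:2, Quinn:2, Ravi:6, Wiremu:2.
The maximum is 6, attained only by Ravi.

Ravi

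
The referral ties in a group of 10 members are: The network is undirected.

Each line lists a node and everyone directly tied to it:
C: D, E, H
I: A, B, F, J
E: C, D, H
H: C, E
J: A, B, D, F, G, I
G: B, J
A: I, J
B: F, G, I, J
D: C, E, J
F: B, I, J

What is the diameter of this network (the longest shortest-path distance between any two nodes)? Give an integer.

4

Eccentricity of each node (its greatest distance to any other): A:4, B:4, C:3, D:2, E:3, F:4, G:4, H:4, I:4, J:3.
The maximum eccentricity is 4, realized for instance by the pair B–H via B – J – D – C – H. So the diameter is 4.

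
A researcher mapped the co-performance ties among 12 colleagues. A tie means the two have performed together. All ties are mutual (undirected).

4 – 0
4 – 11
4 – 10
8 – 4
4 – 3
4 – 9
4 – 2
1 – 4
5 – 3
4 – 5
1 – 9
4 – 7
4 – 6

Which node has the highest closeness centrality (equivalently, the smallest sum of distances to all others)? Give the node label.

4

Farness (sum of distances to all others) for each node — 0:21, 1:20, 2:21, 3:20, 4:11, 5:20, 6:21, 7:21, 8:21, 9:20, 10:21, 11:21.
The smallest farness is 11, for 4, so 4 has the highest closeness.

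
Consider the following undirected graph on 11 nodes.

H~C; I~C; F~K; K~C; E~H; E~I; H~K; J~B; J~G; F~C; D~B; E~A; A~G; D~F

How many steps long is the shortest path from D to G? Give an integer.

One shortest route is D – B – J – G, which uses 3 edges, and at distance 2 from D we only reach {C, J, K}, which does not include G. So d(D,G) = 3.

3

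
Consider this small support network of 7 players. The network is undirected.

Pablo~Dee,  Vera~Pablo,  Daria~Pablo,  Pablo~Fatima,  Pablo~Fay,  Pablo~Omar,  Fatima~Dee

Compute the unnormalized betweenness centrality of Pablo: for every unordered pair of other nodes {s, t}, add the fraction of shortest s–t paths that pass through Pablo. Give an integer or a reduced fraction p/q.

14

Pairs whose geodesics pass through Pablo — Fatima–Daria: 1; Fatima–Omar: 1; Fatima–Vera: 1; Fatima–Fay: 1; Daria–Dee: 1; Daria–Omar: 1; Daria–Vera: 1; Daria–Fay: 1; Dee–Omar: 1; Dee–Vera: 1; Dee–Fay: 1; Omar–Vera: 1; Omar–Fay: 1; Vera–Fay: 1.
All other pairs contribute 0.
Summing the contributions gives betweenness(Pablo) = 14.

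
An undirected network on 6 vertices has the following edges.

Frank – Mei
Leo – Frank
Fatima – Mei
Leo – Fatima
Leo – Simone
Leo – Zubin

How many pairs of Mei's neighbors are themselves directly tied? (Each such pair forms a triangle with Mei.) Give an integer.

0

Mei's neighbors are Fatima and Frank, but none of them are tied to each other, so no triangle contains Mei.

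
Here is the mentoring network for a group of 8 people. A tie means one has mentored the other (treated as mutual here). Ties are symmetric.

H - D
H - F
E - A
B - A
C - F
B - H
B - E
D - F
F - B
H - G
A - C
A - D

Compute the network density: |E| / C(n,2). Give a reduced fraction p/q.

3/7

There are 12 edges and 8 nodes, so the maximum possible is C(8,2) = 28.
Density = 12/28 = 3/7.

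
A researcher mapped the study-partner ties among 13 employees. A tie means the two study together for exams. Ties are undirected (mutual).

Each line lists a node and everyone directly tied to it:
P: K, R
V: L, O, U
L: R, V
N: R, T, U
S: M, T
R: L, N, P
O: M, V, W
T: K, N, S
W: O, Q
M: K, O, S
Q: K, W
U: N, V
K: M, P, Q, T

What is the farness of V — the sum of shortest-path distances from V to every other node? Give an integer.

26

Distances from V: K:3, L:1, M:2, N:2, O:1, P:3, Q:3, R:2, S:3, T:3, U:1, W:2.
Sum = 3 + 1 + 2 + 2 + 1 + 3 + 3 + 2 + 3 + 3 + 1 + 2 = 26.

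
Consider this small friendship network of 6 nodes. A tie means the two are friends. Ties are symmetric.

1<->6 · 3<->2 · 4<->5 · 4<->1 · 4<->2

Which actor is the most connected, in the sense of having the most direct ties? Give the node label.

Degrees — 1:2, 2:2, 3:1, 4:3, 5:1, 6:1.
The maximum is 3, attained only by 4.

4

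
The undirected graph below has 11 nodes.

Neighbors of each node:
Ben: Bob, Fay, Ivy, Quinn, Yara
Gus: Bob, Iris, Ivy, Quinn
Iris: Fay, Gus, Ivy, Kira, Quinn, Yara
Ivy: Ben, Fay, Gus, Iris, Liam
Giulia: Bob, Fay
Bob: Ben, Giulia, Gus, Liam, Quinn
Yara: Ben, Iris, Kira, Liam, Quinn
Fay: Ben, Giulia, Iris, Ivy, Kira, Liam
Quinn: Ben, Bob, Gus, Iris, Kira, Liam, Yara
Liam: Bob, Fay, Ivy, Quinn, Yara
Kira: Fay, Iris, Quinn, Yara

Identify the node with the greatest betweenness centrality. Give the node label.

Fay

Unnormalized betweenness of each node: Ben:199/84, Bob:451/105, Fay:676/105, Giulia:1/3, Gus:13/12, Iris:271/84, Ivy:28/15, Kira:9/14, Liam:199/84, Quinn:526/105, Yara:41/30.
Fay has the largest value, 676/105, making it the main broker — the node through which the most shortest paths run.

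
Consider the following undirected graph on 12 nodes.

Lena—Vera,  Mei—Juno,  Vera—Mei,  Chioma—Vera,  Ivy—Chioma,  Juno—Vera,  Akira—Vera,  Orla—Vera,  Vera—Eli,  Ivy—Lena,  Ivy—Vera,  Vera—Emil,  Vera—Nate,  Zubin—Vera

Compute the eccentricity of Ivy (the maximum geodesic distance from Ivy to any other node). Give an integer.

2

Distances from Ivy: Akira:2, Chioma:1, Eli:2, Emil:2, Juno:2, Lena:1, Mei:2, Nate:2, Orla:2, Vera:1, Zubin:2.
The largest is 2 (to Mei, Eli, Nate, Emil, Akira, Juno, Zubin, and Orla), so the eccentricity of Ivy is 2.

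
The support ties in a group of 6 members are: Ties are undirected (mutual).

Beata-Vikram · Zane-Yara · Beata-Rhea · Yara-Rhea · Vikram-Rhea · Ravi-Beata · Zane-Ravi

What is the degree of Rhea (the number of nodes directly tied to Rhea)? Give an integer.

3

Rhea is directly tied to Beata, Vikram, and Yara. That is 3 neighbors, so the degree of Rhea is 3.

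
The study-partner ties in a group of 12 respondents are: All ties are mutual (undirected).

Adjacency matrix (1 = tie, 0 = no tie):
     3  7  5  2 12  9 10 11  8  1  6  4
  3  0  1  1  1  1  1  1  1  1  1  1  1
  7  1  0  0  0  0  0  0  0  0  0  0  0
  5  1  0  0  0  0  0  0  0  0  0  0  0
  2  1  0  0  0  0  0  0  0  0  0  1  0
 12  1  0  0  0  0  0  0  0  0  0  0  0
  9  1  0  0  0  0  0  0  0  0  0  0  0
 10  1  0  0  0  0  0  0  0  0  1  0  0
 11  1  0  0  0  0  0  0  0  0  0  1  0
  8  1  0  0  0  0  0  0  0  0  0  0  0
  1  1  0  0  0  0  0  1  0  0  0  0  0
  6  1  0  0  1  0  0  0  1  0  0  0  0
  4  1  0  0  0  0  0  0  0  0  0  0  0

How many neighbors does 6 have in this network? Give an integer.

3

6 is directly tied to 2, 3, and 11. That is 3 neighbors, so the degree of 6 is 3.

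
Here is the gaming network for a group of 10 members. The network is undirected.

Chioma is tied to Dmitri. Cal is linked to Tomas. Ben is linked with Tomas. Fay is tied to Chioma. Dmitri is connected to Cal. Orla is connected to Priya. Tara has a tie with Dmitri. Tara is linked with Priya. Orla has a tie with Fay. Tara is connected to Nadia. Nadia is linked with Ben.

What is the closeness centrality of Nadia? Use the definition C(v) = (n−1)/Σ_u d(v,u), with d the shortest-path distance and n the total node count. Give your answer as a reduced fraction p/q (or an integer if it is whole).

3/7

Distances from Nadia: Ben:1, Cal:3, Chioma:3, Dmitri:2, Fay:4, Orla:3, Priya:2, Tara:1, Tomas:2. Sum = 21.
n = 10, so closeness = 9/21 = 3/7.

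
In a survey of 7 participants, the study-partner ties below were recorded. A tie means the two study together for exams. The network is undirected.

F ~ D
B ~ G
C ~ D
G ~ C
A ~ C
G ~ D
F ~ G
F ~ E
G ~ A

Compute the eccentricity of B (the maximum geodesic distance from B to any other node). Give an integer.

Distances from B: A:2, C:2, D:2, E:3, F:2, G:1.
The largest is 3 (to E), so the eccentricity of B is 3.

3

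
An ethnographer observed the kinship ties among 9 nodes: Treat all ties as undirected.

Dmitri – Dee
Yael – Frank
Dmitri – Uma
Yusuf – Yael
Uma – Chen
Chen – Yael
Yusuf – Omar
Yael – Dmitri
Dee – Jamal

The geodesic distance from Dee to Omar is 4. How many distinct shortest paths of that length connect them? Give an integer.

1

The shortest distance is 4, and the only length-4 path is Dee–Dmitri–Yael–Yusuf–Omar. So there is exactly 1 shortest path.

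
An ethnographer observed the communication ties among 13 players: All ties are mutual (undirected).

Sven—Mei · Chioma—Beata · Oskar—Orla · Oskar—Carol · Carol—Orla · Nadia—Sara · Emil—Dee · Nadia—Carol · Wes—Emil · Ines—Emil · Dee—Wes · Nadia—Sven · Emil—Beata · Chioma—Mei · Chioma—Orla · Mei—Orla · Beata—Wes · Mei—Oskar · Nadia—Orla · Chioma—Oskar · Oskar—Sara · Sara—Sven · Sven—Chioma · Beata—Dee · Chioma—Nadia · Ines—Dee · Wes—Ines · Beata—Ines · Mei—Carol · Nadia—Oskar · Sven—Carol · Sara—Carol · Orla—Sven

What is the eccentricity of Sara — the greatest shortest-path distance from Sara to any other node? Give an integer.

Distances from Sara: Beata:3, Carol:1, Chioma:2, Dee:4, Emil:4, Ines:4, Mei:2, Nadia:1, Orla:2, Oskar:1, Sven:1, Wes:4.
The largest is 4 (to Emil, Ines, Wes, and Dee), so the eccentricity of Sara is 4.

4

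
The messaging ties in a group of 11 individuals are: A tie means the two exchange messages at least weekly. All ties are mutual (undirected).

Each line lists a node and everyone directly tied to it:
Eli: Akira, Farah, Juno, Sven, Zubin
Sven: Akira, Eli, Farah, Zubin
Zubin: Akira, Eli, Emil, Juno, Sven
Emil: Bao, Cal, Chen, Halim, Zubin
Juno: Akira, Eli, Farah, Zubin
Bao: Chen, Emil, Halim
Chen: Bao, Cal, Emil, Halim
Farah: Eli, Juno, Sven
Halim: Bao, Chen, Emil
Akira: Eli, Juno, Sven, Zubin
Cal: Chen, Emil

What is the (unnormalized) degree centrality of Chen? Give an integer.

4

Chen is directly tied to Bao, Cal, Emil, and Halim. That is 4 neighbors, so the degree of Chen is 4.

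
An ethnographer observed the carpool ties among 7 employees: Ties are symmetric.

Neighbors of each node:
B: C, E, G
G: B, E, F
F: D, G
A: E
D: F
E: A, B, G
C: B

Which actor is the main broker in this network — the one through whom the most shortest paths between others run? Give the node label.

Unnormalized betweenness of each node: A:0, B:5, C:0, D:0, E:5, F:5, G:8.
G has the largest value, 8, making it the main broker — the node through which the most shortest paths run.

G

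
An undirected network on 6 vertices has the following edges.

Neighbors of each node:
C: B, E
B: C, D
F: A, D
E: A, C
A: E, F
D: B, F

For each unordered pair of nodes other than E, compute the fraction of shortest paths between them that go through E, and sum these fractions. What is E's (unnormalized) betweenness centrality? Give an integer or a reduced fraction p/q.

2

Pairs whose geodesics pass through E — F–C: 1/2; A–C: 1; A–B: 1/2.
All other pairs contribute 0.
Summing the contributions gives betweenness(E) = 2.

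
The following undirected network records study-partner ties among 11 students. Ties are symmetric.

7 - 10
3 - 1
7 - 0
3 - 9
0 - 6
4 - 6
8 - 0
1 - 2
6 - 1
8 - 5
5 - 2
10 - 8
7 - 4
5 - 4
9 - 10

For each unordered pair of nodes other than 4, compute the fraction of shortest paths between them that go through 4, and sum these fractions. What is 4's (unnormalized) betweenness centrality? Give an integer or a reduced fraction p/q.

Pairs whose geodesics pass through 4 — 1–7: 1/2; 2–7: 1; 5–6: 1; 5–7: 1; 6–7: 1/2; 6–10: 1/3.
All other pairs contribute 0.
Summing the contributions gives betweenness(4) = 13/3.

13/3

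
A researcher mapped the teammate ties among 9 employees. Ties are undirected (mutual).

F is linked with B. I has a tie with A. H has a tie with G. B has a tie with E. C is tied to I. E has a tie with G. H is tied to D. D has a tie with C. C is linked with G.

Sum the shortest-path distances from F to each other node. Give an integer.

Distances from F: A:6, B:1, C:4, D:5, E:2, G:3, H:4, I:5.
Sum = 6 + 1 + 4 + 5 + 2 + 3 + 4 + 5 = 30.

30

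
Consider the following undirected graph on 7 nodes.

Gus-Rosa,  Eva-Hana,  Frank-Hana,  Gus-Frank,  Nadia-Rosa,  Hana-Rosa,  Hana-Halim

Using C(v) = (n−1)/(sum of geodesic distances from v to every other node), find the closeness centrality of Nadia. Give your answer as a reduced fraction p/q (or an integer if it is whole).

3/7

Distances from Nadia: Eva:3, Frank:3, Gus:2, Halim:3, Hana:2, Rosa:1. Sum = 14.
n = 7, so closeness = 6/14 = 3/7.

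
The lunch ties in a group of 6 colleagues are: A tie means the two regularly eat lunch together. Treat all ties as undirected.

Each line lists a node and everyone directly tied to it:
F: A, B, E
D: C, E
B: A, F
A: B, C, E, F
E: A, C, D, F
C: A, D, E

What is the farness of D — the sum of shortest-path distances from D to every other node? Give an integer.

9

Distances from D: A:2, B:3, C:1, E:1, F:2.
Sum = 2 + 3 + 1 + 1 + 2 = 9.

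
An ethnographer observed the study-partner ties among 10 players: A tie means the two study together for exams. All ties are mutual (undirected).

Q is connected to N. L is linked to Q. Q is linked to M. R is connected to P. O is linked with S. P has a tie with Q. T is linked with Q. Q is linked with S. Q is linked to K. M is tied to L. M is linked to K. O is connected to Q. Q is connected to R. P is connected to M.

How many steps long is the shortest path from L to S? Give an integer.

2

One shortest route is L – Q – S, which uses 2 edges, and L and S are not directly tied, so nothing shorter exists. So d(L,S) = 2.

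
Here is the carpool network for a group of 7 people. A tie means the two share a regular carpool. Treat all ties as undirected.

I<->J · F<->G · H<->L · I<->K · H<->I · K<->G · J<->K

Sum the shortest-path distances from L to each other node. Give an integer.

18

Distances from L: F:5, G:4, H:1, I:2, J:3, K:3.
Sum = 5 + 4 + 1 + 2 + 3 + 3 = 18.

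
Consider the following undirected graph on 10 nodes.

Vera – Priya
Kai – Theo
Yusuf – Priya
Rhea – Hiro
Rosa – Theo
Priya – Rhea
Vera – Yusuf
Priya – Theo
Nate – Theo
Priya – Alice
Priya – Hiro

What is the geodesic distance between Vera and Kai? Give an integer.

3

One shortest route is Vera – Priya – Theo – Kai, which uses 3 edges, and at distance 2 from Vera we only reach {Alice, Hiro, Rhea, Theo}, which does not include Kai. So d(Vera,Kai) = 3.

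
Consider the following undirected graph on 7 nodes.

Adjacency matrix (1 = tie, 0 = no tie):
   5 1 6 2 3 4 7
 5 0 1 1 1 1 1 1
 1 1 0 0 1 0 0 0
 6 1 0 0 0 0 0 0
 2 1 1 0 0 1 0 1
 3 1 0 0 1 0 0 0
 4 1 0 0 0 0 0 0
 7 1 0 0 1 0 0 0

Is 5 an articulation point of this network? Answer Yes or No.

Yes

Removing 5 leaves {1, 2, 3, and 7} with no path to {6}, so the network splits into 3 components. 5 is a cut vertex.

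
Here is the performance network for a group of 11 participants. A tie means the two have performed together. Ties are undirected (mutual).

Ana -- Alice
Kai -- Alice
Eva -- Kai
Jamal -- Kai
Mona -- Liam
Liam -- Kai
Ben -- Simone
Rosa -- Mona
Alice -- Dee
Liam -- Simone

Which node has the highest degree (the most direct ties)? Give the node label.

Kai

Degrees — Alice:3, Ana:1, Ben:1, Dee:1, Eva:1, Jamal:1, Kai:4, Liam:3, Mona:2, Rosa:1, Simone:2.
The maximum is 4, attained only by Kai.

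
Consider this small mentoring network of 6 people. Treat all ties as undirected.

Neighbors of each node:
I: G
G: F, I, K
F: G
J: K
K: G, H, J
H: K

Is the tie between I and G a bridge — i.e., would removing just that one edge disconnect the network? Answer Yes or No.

Yes

Without the I–G edge there is no alternate route between I and G, so the network disconnects. It is a bridge.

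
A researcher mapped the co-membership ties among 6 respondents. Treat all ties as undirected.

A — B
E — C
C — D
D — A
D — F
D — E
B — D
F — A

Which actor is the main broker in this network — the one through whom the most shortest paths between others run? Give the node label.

D

Unnormalized betweenness of each node: A:1/2, B:0, C:0, D:13/2, E:0, F:0.
D has the largest value, 13/2, making it the main broker — the node through which the most shortest paths run.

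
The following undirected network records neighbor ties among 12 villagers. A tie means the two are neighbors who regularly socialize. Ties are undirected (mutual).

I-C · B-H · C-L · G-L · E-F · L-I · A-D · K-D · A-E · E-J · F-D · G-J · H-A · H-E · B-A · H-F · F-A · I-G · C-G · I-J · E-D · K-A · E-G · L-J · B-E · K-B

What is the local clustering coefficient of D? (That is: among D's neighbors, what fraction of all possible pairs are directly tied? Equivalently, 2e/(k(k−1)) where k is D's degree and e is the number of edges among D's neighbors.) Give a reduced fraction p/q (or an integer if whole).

D's neighbors: A, E, F, and K (k = 4).
Possible neighbor pairs: C(4,2) = 6. Edges among them: A–E, A–F, A–K, E–F → e = 4.
Clustering(D) = 4/6 = 2/3.

2/3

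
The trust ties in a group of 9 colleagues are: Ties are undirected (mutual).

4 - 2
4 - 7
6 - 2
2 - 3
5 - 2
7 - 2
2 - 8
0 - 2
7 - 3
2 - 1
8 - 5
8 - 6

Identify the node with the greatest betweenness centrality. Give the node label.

Unnormalized betweenness of each node: 0:0, 1:0, 2:23, 3:0, 4:0, 5:0, 6:0, 7:1/2, 8:1/2.
2 has the largest value, 23, making it the main broker — the node through which the most shortest paths run.

2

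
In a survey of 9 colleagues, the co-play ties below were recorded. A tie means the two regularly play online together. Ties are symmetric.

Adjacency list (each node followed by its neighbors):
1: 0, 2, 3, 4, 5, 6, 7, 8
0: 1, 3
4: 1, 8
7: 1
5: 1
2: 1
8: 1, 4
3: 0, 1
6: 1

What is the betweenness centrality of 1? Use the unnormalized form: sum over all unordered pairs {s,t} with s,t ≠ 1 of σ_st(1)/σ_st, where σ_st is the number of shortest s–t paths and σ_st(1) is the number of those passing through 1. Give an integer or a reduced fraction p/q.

Pairs whose geodesics pass through 1 — 4–7: 1; 4–2: 1; 4–6: 1; 4–0: 1; 4–3: 1; 4–5: 1; 8–7: 1; 8–2: 1; 8–6: 1; 8–0: 1; 8–3: 1; 8–5: 1; 7–2: 1; 7–6: 1 … (+12 more pairs).
All other pairs contribute 0.
Summing the contributions gives betweenness(1) = 26.

26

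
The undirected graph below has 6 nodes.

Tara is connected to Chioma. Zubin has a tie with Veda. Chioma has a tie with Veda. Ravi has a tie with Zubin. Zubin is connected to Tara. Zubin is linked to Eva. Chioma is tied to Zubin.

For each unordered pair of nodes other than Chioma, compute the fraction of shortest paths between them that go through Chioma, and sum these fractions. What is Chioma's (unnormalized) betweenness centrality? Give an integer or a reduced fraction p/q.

Pairs whose geodesics pass through Chioma — Veda–Tara: 1/2.
All other pairs contribute 0.
Summing the contributions gives betweenness(Chioma) = 1/2.

1/2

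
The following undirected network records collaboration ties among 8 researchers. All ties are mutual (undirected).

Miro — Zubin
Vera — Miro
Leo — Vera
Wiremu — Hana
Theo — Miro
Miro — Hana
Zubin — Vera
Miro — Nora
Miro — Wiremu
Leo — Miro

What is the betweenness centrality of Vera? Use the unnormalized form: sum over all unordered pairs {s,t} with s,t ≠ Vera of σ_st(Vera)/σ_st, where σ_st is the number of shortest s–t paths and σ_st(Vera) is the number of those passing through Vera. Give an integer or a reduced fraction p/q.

1/2

Pairs whose geodesics pass through Vera — Leo–Zubin: 1/2.
All other pairs contribute 0.
Summing the contributions gives betweenness(Vera) = 1/2.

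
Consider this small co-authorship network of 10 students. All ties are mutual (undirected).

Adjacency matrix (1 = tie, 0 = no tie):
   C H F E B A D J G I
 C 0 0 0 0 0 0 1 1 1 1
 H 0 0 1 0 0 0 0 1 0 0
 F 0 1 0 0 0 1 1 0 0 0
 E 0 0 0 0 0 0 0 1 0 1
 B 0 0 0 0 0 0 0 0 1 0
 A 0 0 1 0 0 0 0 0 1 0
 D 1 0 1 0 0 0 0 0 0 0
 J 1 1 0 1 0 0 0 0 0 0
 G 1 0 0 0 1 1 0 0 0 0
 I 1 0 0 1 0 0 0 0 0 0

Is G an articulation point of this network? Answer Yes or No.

Removing G leaves {A, C, D, E, F, H, I, and J} with no path to {B}, so the network splits into 2 components. G is a cut vertex.

Yes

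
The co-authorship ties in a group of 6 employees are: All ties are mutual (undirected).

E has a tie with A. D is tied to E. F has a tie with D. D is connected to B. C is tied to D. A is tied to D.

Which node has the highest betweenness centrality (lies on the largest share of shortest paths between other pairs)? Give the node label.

Unnormalized betweenness of each node: A:0, B:0, C:0, D:9, E:0, F:0.
D has the largest value, 9, making it the main broker — the node through which the most shortest paths run.

D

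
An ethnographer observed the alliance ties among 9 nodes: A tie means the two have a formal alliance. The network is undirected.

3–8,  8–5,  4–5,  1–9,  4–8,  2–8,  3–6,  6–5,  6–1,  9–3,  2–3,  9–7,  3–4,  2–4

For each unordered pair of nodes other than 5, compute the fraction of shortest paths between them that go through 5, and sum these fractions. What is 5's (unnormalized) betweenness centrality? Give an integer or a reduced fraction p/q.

5/3

Pairs whose geodesics pass through 5 — 6–8: 1/2; 6–4: 1/2; 8–1: 1/3; 4–1: 1/3.
All other pairs contribute 0.
Summing the contributions gives betweenness(5) = 5/3.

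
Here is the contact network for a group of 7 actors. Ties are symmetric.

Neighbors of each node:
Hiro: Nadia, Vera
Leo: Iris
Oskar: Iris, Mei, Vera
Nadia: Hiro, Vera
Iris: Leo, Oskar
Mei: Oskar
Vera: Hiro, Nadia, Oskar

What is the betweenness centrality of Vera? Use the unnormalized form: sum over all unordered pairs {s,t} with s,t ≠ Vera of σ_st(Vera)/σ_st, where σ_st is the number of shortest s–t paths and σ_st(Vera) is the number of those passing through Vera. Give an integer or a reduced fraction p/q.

8

Pairs whose geodesics pass through Vera — Hiro–Mei: 1; Hiro–Oskar: 1; Hiro–Leo: 1; Hiro–Iris: 1; Mei–Nadia: 1; Oskar–Nadia: 1; Leo–Nadia: 1; Iris–Nadia: 1.
All other pairs contribute 0.
Summing the contributions gives betweenness(Vera) = 8.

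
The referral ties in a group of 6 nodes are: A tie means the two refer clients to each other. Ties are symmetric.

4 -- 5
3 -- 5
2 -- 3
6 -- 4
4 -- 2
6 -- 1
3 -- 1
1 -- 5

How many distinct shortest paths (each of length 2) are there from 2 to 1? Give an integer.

The shortest distance is 2, and the only length-2 path is 2–3–1. So there is exactly 1 shortest path.

1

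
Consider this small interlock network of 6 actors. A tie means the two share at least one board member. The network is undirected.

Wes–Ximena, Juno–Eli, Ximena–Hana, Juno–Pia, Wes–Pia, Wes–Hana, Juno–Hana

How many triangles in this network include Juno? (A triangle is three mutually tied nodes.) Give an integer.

0

Juno's neighbors are Eli, Hana, and Pia, but none of them are tied to each other, so no triangle contains Juno.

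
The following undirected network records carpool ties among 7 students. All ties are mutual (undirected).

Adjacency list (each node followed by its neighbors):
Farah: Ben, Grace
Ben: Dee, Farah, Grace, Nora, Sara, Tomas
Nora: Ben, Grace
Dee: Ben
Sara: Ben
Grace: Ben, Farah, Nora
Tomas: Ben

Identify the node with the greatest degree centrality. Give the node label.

Degrees — Ben:6, Dee:1, Farah:2, Grace:3, Nora:2, Sara:1, Tomas:1.
The maximum is 6, attained only by Ben.

Ben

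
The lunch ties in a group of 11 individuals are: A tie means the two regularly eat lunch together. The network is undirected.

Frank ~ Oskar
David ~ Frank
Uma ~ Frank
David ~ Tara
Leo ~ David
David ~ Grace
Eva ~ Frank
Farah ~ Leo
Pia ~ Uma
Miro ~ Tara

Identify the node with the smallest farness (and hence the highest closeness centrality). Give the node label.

Farness (sum of distances to all others) for each node — David:17, Eva:27, Farah:33, Frank:18, Grace:26, Leo:24, Miro:33, Oskar:27, Pia:34, Tara:24, Uma:25.
The smallest farness is 17, for David, so David has the highest closeness.

David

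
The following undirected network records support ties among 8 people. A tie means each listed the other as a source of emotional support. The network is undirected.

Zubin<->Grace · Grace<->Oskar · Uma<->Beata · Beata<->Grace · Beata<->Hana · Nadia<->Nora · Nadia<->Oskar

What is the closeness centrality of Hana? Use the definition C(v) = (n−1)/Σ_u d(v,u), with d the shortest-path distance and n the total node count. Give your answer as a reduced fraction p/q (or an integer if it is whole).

7/20

Distances from Hana: Beata:1, Grace:2, Nadia:4, Nora:5, Oskar:3, Uma:2, Zubin:3. Sum = 20.
n = 8, so closeness = 7/20.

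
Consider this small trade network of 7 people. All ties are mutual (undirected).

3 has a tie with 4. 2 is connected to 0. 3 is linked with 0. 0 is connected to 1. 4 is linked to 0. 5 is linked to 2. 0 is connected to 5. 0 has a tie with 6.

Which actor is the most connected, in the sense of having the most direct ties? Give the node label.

Degrees — 0:6, 1:1, 2:2, 3:2, 4:2, 5:2, 6:1.
The maximum is 6, attained only by 0.

0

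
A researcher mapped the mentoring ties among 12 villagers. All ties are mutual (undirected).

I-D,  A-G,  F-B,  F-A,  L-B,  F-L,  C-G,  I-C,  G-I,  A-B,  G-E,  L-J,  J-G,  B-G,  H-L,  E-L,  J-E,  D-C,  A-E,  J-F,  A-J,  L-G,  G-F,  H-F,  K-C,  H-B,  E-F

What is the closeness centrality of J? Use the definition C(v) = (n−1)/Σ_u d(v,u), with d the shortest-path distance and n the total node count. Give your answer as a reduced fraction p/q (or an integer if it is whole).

11/19

Distances from J: A:1, B:2, C:2, D:3, E:1, F:1, G:1, H:2, I:2, K:3, L:1. Sum = 19.
n = 12, so closeness = 11/19.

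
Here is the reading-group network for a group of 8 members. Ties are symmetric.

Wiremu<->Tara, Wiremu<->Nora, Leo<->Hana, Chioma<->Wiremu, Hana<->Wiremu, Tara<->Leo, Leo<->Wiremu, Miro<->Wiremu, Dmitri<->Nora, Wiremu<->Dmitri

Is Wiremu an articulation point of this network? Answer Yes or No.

Removing Wiremu leaves {Miro} with no path to {Hana, Leo, and Tara}, so the network splits into 4 components. Wiremu is a cut vertex.

Yes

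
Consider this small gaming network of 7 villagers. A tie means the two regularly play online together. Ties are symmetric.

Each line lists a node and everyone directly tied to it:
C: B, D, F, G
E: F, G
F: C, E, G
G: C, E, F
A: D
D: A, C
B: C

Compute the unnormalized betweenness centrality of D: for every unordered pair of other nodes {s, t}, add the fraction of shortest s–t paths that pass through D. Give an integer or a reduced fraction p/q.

Pairs whose geodesics pass through D — E–A: 2/2; B–A: 1; A–F: 1; A–G: 1; A–C: 1.
All other pairs contribute 0.
Summing the contributions gives betweenness(D) = 5.

5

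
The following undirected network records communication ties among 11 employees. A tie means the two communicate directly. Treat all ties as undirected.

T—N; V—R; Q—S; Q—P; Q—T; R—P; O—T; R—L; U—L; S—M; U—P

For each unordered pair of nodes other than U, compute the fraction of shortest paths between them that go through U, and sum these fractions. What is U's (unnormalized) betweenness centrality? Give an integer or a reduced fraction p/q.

7/2

Pairs whose geodesics pass through U — N–L: 1/2; L–M: 1/2; L–T: 1/2; L–O: 1/2; L–Q: 1/2; L–P: 1/2; L–S: 1/2.
All other pairs contribute 0.
Summing the contributions gives betweenness(U) = 7/2.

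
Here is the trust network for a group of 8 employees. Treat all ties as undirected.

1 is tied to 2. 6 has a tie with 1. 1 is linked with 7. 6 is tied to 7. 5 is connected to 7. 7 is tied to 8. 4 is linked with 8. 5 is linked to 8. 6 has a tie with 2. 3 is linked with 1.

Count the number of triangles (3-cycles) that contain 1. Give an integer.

2

1's neighbors: 2, 3, 6, and 7.
Neighbor pairs that are themselves tied: 1–2–6; 1–6–7. Each forms one triangle with 1, for 2 in total.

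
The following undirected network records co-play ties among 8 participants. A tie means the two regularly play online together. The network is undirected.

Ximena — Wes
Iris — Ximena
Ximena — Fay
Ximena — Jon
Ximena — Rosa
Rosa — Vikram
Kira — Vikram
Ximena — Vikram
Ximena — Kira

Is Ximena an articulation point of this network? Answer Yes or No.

Yes

Removing Ximena leaves {Kira, Rosa, and Vikram} with no path to {Fay}, so the network splits into 5 components. Ximena is a cut vertex.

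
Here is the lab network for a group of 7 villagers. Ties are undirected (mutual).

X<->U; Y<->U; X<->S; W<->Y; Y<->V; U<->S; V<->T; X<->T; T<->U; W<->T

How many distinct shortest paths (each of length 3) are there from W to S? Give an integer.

The shortest distance is 3. The length-3 paths are: W–T–U–S; W–Y–U–S; W–T–X–S.
That gives 3 distinct shortest paths.

3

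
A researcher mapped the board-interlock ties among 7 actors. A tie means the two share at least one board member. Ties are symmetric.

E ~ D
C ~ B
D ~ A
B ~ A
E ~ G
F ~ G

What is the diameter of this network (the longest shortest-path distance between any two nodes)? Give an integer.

6

Eccentricity of each node (its greatest distance to any other): A:4, B:5, C:6, D:3, E:4, F:6, G:5.
The maximum eccentricity is 6, realized for instance by the pair C–F via C – B – A – D – E – G – F. So the diameter is 6.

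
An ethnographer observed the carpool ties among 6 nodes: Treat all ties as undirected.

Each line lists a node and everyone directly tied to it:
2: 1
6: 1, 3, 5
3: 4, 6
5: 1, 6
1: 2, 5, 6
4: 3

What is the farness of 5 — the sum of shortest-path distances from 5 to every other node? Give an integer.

9

Distances from 5: 1:1, 2:2, 3:2, 4:3, 6:1.
Sum = 1 + 2 + 2 + 3 + 1 = 9.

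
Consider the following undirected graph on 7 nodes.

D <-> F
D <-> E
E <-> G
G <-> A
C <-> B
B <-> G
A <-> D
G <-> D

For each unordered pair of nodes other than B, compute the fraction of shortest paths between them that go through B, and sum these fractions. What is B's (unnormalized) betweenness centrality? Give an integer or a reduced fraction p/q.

5

Pairs whose geodesics pass through B — C–G: 1; C–F: 1; C–A: 1; C–D: 1; C–E: 1.
All other pairs contribute 0.
Summing the contributions gives betweenness(B) = 5.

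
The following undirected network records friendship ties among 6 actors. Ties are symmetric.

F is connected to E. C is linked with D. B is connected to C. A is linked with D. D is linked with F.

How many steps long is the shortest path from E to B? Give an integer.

4

One shortest route is E – F – D – C – B, which uses 4 edges, and at distance 3 from E we only reach {A, C}, which does not include B. So d(E,B) = 4.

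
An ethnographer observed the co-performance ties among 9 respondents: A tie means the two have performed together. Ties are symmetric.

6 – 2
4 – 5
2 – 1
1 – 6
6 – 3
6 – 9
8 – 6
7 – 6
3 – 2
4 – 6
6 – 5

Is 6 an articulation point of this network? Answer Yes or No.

Yes

Removing 6 leaves {1, 2, and 3} with no path to {4 and 5}, so the network splits into 5 components. 6 is a cut vertex.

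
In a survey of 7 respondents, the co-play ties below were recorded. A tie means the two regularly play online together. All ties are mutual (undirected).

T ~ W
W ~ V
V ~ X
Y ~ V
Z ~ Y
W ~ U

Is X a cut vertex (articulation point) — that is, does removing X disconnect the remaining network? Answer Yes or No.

Even without X, every remaining node can still reach every other (the residual graph is connected), so X is not a cut vertex.

No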